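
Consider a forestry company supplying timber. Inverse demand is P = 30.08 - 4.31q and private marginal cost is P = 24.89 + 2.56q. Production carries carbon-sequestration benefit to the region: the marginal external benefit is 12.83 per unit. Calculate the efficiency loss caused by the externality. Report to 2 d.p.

DWL = 11.98

Market equilibrium (private): 24.89 + 2.56q = 30.08 - 4.31q → q_m = 0.7555.
Social marginal cost = private MC − MEB = 12.06 + 2.56q.
Set SMC = demand: 12.06 + 2.56q = 30.08 - 4.31q → q* = 2.6230.
The welfare-loss triangle has base |q_m − q*| and height MEB(q_m) (the vertical gap between SMC and demand is zero at q* and MEB at q_m).
DWL = ½ × 1.8675 × 12.8300 = 11.9800.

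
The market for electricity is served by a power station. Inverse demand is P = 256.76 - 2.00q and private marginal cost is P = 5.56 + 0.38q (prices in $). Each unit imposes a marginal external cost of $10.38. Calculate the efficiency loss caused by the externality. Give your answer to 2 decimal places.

Market equilibrium (private): 5.56 + 0.38q = 256.76 - 2.00q → q_m = 105.5462.
Social marginal cost = private MC + MEC = 15.94 + 0.38q.
Set SMC = demand: 15.94 + 0.38q = 256.76 - 2.00q → q* = 101.1849.
The loss is the area between SMC and demand from q* to q_m; with linear curves that's a triangle of height MEC(q_m).
DWL = ½ × 4.3613 × 10.3800 = 22.6351.

DWL = $22.64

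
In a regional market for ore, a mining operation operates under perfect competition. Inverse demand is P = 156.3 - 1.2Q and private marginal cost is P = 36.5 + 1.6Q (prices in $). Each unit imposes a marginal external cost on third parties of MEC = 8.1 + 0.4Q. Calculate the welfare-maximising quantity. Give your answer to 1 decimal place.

Q* = 34.9

Social marginal cost = private MC + MEC = 44.6 + 2.0Q.
Set SMC = demand: 44.6 + 2.0Q = 156.3 - 1.2Q → Q* = 34.9063.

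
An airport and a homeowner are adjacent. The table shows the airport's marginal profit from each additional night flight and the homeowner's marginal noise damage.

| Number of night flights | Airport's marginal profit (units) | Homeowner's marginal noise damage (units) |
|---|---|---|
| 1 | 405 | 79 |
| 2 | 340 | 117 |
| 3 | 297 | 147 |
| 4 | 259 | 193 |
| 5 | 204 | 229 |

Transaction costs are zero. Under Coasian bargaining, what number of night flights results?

4

Bargaining reaches the level where marginal profit last exceeds marginal noise damage.
That holds through level 4 (259 ≥ 193) but not at 5 (204 < 229).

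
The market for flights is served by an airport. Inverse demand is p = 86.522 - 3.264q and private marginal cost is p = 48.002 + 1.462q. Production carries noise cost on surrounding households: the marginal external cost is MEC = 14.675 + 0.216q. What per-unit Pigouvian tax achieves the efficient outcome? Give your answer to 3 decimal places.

tax = 15.717 per unit

Social marginal cost = private MC + MEC = 62.677 + 1.678q.
Set SMC = demand: 62.677 + 1.678q = 86.522 - 3.264q → q* = 4.8250.
The Pigouvian tax equals MEC at q*: 14.675 + 0.216×4.8250 = 15.7172.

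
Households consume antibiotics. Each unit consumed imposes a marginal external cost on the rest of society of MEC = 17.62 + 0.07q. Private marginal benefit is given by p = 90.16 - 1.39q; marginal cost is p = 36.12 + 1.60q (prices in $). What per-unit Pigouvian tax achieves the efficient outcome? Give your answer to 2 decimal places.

Social marginal benefit = demand − MEC = 72.54 - 1.46q.
Set SMB = MC: 72.54 - 1.46q = 36.12 + 1.60q → q* = 11.9020.
The Pigouvian tax equals MEC at q*: 17.62 + 0.07×11.9020 = 18.4531.

tax = $18.45 per unit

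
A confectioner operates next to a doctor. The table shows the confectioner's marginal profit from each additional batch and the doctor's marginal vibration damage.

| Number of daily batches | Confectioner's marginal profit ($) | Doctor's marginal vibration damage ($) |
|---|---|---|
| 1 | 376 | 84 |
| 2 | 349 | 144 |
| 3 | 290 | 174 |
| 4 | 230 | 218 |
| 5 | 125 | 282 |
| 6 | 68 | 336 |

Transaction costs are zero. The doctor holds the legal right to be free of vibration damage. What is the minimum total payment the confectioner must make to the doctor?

$620

Efficient level: marginal profit ≥ marginal vibration damage through level 4, so k* = 4.
With the doctor holding the right, the confectioner must at least compensate total damage at k*: 84 + 144 + 174 + 218 = 620.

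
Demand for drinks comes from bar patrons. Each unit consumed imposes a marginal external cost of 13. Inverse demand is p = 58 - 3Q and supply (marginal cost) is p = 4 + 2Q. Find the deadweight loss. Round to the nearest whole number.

DWL = 17

Market equilibrium (private): 4 + 2Q = 58 - 3Q → Q_m = 10.8000.
Social marginal benefit = demand − MEC = 45 - 3Q.
Set SMB = MC: 45 - 3Q = 4 + 2Q → Q* = 8.2000.
Between Q* and Q_m the wedge MC − SMB runs linearly from 0 to MEC(Q_m), so the loss is a triangle.
DWL = ½ × 2.6000 × 13.0000 = 16.9000.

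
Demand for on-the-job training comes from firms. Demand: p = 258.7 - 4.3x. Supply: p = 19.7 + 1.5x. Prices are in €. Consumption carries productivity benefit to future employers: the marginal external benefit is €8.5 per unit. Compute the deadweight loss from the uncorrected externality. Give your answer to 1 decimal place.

DWL = €6.2

Market equilibrium (private): 19.7 + 1.5x = 258.7 - 4.3x → x_m = 41.2069.
Social marginal benefit = demand + MEB = 267.2 - 4.3x.
Set SMB = MC: 267.2 - 4.3x = 19.7 + 1.5x → x* = 42.6724.
Between x* and x_m the wedge SMB − MC runs linearly from 0 to MEB(x_m), so the loss is a triangle.
DWL = ½ × 1.4655 × 8.5000 = 6.2284.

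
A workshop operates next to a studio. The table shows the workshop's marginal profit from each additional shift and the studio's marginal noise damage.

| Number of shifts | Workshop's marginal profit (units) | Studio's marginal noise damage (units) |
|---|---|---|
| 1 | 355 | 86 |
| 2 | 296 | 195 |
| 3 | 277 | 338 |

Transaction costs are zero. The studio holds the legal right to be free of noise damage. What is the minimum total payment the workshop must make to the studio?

281

Efficient level: marginal profit ≥ marginal noise damage through level 2, so k* = 2.
With the studio holding the right, the workshop must at least compensate total damage at k*: 86 + 195 = 281.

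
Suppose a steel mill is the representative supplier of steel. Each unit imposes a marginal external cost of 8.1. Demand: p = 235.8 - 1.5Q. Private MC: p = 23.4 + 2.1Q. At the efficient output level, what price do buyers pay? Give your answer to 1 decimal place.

Social marginal cost = private MC + MEC = 31.5 + 2.1Q.
Set SMC = demand: 31.5 + 2.1Q = 235.8 - 1.5Q → Q* = 56.7500.
Consumer price on the demand curve at Q*: 235.8 − 1.5×56.7500 = 150.6750.

P = 150.7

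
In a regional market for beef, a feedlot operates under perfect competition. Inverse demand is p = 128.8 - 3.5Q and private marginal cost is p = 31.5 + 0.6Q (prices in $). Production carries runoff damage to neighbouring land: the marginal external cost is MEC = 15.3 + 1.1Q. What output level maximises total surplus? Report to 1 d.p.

Social marginal cost = private MC + MEC = 46.8 + 1.7Q.
Set SMC = demand: 46.8 + 1.7Q = 128.8 - 3.5Q → Q* = 15.7692.

Q* = 15.8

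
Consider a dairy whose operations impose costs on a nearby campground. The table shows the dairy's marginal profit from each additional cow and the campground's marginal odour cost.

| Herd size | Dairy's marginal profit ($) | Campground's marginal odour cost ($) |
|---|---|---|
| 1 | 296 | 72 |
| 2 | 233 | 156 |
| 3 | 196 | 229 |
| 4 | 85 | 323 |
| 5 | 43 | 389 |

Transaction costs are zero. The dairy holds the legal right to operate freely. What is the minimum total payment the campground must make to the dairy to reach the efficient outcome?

Left alone the dairy would choose level 5 (marginal profit stays positive).
Efficient level: k* = 2 (marginal profit ≥ marginal odour cost through 2).
The campground must at least cover the dairy's forgone profit from cutting 5→2: 196 + 85 + 43 = 324.

$324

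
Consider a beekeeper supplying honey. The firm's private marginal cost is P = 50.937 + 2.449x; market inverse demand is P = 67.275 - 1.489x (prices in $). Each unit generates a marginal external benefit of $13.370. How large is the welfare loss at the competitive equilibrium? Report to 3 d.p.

Market equilibrium (private): 50.937 + 2.449x = 67.275 - 1.489x → x_m = 4.1488.
Social marginal cost = private MC − MEB = 37.567 + 2.449x.
Set SMC = demand: 37.567 + 2.449x = 67.275 - 1.489x → x* = 7.5439.
Between x* and x_m the wedge demand − SMC runs linearly from 0 to MEB(x_m), so the loss is a triangle.
DWL = ½ × 3.3951 × 13.3700 = 22.6962.

DWL = $22.696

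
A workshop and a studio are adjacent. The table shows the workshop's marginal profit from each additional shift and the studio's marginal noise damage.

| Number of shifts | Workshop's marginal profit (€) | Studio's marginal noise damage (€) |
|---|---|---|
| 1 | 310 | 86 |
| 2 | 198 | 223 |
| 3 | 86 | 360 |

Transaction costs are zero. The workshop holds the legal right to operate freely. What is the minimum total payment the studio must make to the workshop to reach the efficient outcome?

Left alone the workshop would choose level 3 (marginal profit stays positive).
Efficient level: k* = 1 (marginal profit ≥ marginal noise damage through 1).
The studio must at least cover the workshop's forgone profit from cutting 3→1: 198 + 86 = 284.

€284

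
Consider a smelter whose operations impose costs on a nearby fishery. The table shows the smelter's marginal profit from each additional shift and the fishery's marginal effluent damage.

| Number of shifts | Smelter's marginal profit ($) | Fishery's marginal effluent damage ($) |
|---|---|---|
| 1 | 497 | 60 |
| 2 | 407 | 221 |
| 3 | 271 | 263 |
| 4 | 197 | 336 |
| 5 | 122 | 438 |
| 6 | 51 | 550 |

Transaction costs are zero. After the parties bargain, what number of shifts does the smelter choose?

3

Bargaining reaches the level where marginal profit last exceeds marginal effluent damage.
That holds through level 3 (271 ≥ 263) but not at 4 (197 < 336).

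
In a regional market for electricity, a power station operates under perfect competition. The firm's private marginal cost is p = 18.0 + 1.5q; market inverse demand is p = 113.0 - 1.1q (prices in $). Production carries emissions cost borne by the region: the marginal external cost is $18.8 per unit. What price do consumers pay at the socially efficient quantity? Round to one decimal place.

Social marginal cost = private MC + MEC = 36.8 + 1.5q.
Set SMC = demand: 36.8 + 1.5q = 113.0 - 1.1q → q* = 29.3077.
Consumer price on the demand curve at q*: 113.0 − 1.1×29.3077 = 80.7615.

P = $80.8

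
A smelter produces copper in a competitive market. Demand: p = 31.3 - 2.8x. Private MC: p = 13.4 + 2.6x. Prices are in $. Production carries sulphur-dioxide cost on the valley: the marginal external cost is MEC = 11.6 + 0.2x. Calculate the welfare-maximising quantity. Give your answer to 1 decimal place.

Social marginal cost = private MC + MEC = 25.0 + 2.8x.
Set SMC = demand: 25.0 + 2.8x = 31.3 - 2.8x → x* = 1.1250.

x* = 1.1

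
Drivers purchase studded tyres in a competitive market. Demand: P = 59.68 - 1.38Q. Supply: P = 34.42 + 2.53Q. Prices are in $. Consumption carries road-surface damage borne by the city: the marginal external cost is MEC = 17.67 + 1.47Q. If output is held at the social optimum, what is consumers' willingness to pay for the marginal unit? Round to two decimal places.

Social marginal benefit = demand − MEC = 42.01 - 2.85Q.
Set SMB = MC: 42.01 - 2.85Q = 34.42 + 2.53Q → Q* = 1.4108.
Consumer price on the demand curve at Q*: 59.68 − 1.38×1.4108 = 57.7331.

P = $57.73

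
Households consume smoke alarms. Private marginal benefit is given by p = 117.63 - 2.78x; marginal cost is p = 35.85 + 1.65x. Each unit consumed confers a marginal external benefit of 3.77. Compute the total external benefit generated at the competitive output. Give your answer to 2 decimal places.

Market equilibrium (private): 35.85 + 1.65x = 117.63 - 2.78x → x_m = 18.4605.
Total external benefit = MEB × x_m = 3.77 × 18.4605 = 69.5961.

69.60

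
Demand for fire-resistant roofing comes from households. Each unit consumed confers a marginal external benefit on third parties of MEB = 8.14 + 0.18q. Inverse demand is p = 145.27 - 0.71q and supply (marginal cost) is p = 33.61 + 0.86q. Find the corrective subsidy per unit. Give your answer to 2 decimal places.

subsidy = 23.65 per unit

Social marginal benefit = demand + MEB = 153.41 - 0.53q.
Set SMB = MC: 153.41 - 0.53q = 33.61 + 0.86q → q* = 86.1871.
The Pigouvian subsidy equals MEB at q*: 8.14 + 0.18×86.1871 = 23.6537.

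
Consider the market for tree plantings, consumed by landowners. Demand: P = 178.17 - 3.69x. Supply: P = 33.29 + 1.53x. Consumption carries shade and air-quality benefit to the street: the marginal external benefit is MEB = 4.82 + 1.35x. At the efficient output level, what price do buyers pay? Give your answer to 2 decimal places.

Social marginal benefit = demand + MEB = 182.99 - 2.34x.
Set SMB = MC: 182.99 - 2.34x = 33.29 + 1.53x → x* = 38.6822.
Consumer price on the demand curve at x*: 178.17 − 3.69×38.6822 = 35.4327.

P = 35.43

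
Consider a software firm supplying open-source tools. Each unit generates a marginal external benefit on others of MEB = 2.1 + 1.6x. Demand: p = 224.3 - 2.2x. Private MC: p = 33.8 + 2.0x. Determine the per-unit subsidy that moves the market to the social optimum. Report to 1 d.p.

Social marginal cost = private MC − MEB = 31.7 + 0.4x.
Set SMC = demand: 31.7 + 0.4x = 224.3 - 2.2x → x* = 74.0769.
The Pigouvian subsidy equals MEB at x*: 2.1 + 1.6×74.0769 = 120.6230.

subsidy = 120.6 per unit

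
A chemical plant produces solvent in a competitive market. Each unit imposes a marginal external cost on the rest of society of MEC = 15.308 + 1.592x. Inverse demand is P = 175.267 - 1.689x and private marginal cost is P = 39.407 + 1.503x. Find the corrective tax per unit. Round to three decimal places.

Social marginal cost = private MC + MEC = 54.715 + 3.095x.
Set SMC = demand: 54.715 + 3.095x = 175.267 - 1.689x → x* = 25.1990.
The Pigouvian tax equals MEC at x*: 15.308 + 1.592×25.1990 = 55.4248.

tax = 55.425 per unit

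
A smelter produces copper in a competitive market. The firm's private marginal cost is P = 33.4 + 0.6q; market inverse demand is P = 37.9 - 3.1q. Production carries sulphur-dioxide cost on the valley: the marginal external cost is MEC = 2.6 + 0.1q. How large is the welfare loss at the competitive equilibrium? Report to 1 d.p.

Market equilibrium (private): 33.4 + 0.6q = 37.9 - 3.1q → q_m = 1.2162.
Social marginal cost = private MC + MEC = 36.0 + 0.7q.
Set SMC = demand: 36.0 + 0.7q = 37.9 - 3.1q → q* = 0.5000.
The welfare-loss triangle has base |q_m − q*| and height MEC(q_m) (the vertical gap between SMC and demand is zero at q* and MEC at q_m).
DWL = ½ × 0.7162 × 2.7216 = 0.9746.

DWL = 1.0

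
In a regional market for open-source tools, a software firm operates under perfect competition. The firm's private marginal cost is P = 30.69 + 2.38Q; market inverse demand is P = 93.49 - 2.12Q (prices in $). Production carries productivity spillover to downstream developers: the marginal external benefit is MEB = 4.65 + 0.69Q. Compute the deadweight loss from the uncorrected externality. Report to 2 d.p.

DWL = $26.76

Market equilibrium (private): 30.69 + 2.38Q = 93.49 - 2.12Q → Q_m = 13.9556.
Social marginal cost = private MC − MEB = 26.04 + 1.69Q.
Set SMC = demand: 26.04 + 1.69Q = 93.49 - 2.12Q → Q* = 17.7034.
Height of the DWL triangle at Q_m is demand(Q_m) − SMC(Q_m) = MEB(Q_m) = 14.2793.
DWL = ½ × 3.7478 × 14.2793 = 26.7580.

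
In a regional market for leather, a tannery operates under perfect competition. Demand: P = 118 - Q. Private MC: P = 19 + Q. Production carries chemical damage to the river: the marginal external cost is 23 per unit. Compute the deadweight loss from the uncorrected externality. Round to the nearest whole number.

Market equilibrium (private): 19 + Q = 118 - Q → Q_m = 49.5000.
Social marginal cost = private MC + MEC = 42 + Q.
Set SMC = demand: 42 + Q = 118 - Q → Q* = 38.0000.
The loss is the area between SMC and demand from Q* to Q_m; with linear curves that's a triangle of height MEC(Q_m).
DWL = ½ × 11.5000 × 23.0000 = 132.2500.

DWL = 132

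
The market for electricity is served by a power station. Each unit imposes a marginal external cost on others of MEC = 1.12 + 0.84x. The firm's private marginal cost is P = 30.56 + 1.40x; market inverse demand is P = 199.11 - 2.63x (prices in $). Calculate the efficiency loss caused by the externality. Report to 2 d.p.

DWL = $134.93

Market equilibrium (private): 30.56 + 1.40x = 199.11 - 2.63x → x_m = 41.8238.
Social marginal cost = private MC + MEC = 31.68 + 2.24x.
Set SMC = demand: 31.68 + 2.24x = 199.11 - 2.63x → x* = 34.3799.
Between x* and x_m the wedge SMC − demand runs linearly from 0 to MEC(x_m), so the loss is a triangle.
DWL = ½ × 7.4439 × 36.2520 = 134.9281.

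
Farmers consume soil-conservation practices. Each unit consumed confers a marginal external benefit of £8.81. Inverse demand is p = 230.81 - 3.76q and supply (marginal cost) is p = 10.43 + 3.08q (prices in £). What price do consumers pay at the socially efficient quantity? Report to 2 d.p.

P = £104.82

Social marginal benefit = demand + MEB = 239.62 - 3.76q.
Set SMB = MC: 239.62 - 3.76q = 10.43 + 3.08q → q* = 33.5073.
Consumer price on the demand curve at q*: 230.81 − 3.76×33.5073 = 104.8226.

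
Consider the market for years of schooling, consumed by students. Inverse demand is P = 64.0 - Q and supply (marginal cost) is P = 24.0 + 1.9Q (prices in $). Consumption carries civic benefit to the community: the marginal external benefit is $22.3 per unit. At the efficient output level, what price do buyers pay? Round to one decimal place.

P = $42.5

Social marginal benefit = demand + MEB = 86.3 - Q.
Set SMB = MC: 86.3 - Q = 24.0 + 1.9Q → Q* = 21.4828.
Consumer price on the demand curve at Q*: 64.0 − 1.0×21.4828 = 42.5172.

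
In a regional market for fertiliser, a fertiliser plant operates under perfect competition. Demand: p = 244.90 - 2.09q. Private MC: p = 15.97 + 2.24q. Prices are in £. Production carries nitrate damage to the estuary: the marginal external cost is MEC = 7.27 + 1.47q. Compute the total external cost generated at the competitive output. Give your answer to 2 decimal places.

£2438.92

Market equilibrium (private): 15.97 + 2.24q = 244.90 - 2.09q → q_m = 52.8707.
Total external cost = ∫₀^{q_m} (7.27 + 1.47q) dq = 7.27×52.8707 + ½×1.47×52.8707² = 2438.9235.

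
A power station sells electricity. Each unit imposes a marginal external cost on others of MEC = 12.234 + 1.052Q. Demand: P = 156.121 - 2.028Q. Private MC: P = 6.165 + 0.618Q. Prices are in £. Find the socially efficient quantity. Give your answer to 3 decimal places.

Q* = 37.242

Social marginal cost = private MC + MEC = 18.399 + 1.670Q.
Set SMC = demand: 18.399 + 1.670Q = 156.121 - 2.028Q → Q* = 37.2423.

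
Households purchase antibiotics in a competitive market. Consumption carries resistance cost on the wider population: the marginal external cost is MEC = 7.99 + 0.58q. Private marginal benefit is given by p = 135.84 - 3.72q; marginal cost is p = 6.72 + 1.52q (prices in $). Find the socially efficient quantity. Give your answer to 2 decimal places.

Social marginal benefit = demand − MEC = 127.85 - 4.30q.
Set SMB = MC: 127.85 - 4.30q = 6.72 + 1.52q → q* = 20.8127.

q* = 20.81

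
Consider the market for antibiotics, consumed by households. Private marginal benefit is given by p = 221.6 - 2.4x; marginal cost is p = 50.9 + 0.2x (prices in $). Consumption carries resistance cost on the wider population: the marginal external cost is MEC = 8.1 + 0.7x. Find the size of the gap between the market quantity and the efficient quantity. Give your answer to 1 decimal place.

16.4 units

Market equilibrium (private): 50.9 + 0.2x = 221.6 - 2.4x → x_m = 65.6538.
Social marginal benefit = demand − MEC = 213.5 - 3.1x.
Set SMB = MC: 213.5 - 3.1x = 50.9 + 0.2x → x* = 49.2727.
Gap = |65.6538 − 49.2727| = 16.3811.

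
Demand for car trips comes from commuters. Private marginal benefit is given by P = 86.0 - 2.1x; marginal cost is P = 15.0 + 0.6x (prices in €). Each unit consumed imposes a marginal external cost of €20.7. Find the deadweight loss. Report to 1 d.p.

Market equilibrium (private): 15.0 + 0.6x = 86.0 - 2.1x → x_m = 26.2963.
Social marginal benefit = demand − MEC = 65.3 - 2.1x.
Set SMB = MC: 65.3 - 2.1x = 15.0 + 0.6x → x* = 18.6296.
Height of the DWL triangle at x_m is MC(x_m) − SMB(x_m) = MEC(x_m) = 20.7000.
DWL = ½ × 7.6667 × 20.7000 = 79.3503.

DWL = €79.4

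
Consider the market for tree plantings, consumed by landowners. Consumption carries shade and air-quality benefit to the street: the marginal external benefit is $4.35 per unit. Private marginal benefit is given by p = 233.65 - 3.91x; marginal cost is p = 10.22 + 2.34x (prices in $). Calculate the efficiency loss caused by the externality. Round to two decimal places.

Market equilibrium (private): 10.22 + 2.34x = 233.65 - 3.91x → x_m = 35.7488.
Social marginal benefit = demand + MEB = 238.00 - 3.91x.
Set SMB = MC: 238.00 - 3.91x = 10.22 + 2.34x → x* = 36.4448.
The welfare-loss triangle has base |x_m − x*| and height MEB(x_m) (the vertical gap between SMB and MC is zero at x* and MEB at x_m).
DWL = ½ × 0.6960 × 4.3500 = 1.5138.

DWL = $1.51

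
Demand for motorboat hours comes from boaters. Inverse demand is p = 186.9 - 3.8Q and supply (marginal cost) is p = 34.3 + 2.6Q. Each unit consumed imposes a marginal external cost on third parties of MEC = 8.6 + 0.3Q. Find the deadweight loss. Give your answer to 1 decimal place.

Market equilibrium (private): 34.3 + 2.6Q = 186.9 - 3.8Q → Q_m = 23.8438.
Social marginal benefit = demand − MEC = 178.3 - 4.1Q.
Set SMB = MC: 178.3 - 4.1Q = 34.3 + 2.6Q → Q* = 21.4925.
The loss is the area between SMB and MC from Q* to Q_m; with linear curves that's a triangle of height MEC(Q_m).
DWL = ½ × 2.3513 × 15.7531 = 18.5201.

DWL = 18.5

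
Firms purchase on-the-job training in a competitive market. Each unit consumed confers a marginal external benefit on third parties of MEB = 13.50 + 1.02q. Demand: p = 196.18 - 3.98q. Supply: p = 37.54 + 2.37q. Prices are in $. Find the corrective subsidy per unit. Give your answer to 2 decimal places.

subsidy = $46.44 per unit

Social marginal benefit = demand + MEB = 209.68 - 2.96q.
Set SMB = MC: 209.68 - 2.96q = 37.54 + 2.37q → q* = 32.2964.
The Pigouvian subsidy equals MEB at q*: 13.50 + 1.02×32.2964 = 46.4423.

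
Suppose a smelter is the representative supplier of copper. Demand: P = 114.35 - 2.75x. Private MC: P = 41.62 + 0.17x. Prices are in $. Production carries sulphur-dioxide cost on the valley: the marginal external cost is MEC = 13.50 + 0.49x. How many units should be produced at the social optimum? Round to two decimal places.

x* = 17.37

Social marginal cost = private MC + MEC = 55.12 + 0.66x.
Set SMC = demand: 55.12 + 0.66x = 114.35 - 2.75x → x* = 17.3695.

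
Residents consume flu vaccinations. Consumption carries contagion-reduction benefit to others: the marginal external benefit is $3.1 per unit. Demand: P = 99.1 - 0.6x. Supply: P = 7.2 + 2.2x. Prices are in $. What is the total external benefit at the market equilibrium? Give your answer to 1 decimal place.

$101.7

Market equilibrium (private): 7.2 + 2.2x = 99.1 - 0.6x → x_m = 32.8214.
Total external benefit = MEB × x_m = 3.1 × 32.8214 = 101.7463.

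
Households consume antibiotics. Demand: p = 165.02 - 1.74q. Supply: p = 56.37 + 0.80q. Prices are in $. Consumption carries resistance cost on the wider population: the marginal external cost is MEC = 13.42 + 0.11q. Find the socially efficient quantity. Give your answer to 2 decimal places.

q* = 35.94

Social marginal benefit = demand − MEC = 151.60 - 1.85q.
Set SMB = MC: 151.60 - 1.85q = 56.37 + 0.80q → q* = 35.9358.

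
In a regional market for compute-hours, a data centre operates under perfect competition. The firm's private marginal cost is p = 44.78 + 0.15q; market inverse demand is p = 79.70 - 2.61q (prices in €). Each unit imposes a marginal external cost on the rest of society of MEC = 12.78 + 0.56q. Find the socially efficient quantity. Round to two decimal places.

q* = 6.67

Social marginal cost = private MC + MEC = 57.56 + 0.71q.
Set SMC = demand: 57.56 + 0.71q = 79.70 - 2.61q → q* = 6.6687.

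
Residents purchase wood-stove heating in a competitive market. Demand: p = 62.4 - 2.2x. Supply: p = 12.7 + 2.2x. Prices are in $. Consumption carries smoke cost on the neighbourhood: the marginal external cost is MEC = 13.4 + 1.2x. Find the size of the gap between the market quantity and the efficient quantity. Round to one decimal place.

4.8 units

Market equilibrium (private): 12.7 + 2.2x = 62.4 - 2.2x → x_m = 11.2955.
Social marginal benefit = demand − MEC = 49.0 - 3.4x.
Set SMB = MC: 49.0 - 3.4x = 12.7 + 2.2x → x* = 6.4821.
Gap = |11.2955 − 6.4821| = 4.8134.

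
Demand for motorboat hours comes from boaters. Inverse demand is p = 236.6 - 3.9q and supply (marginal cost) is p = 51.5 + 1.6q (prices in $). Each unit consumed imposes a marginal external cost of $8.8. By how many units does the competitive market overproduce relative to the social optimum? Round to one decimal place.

1.6 units

Market equilibrium (private): 51.5 + 1.6q = 236.6 - 3.9q → q_m = 33.6545.
Social marginal benefit = demand − MEC = 227.8 - 3.9q.
Set SMB = MC: 227.8 - 3.9q = 51.5 + 1.6q → q* = 32.0545.
Gap = |33.6545 − 32.0545| = 1.6000.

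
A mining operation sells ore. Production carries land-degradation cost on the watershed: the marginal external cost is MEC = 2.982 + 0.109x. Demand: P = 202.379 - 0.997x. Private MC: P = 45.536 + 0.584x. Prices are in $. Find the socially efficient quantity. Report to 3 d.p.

x* = 91.042

Social marginal cost = private MC + MEC = 48.518 + 0.693x.
Set SMC = demand: 48.518 + 0.693x = 202.379 - 0.997x → x* = 91.0420.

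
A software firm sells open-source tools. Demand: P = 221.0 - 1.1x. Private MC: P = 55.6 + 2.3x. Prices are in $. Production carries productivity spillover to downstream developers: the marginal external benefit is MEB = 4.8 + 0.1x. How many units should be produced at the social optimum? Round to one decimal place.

x* = 51.6

Social marginal cost = private MC − MEB = 50.8 + 2.2x.
Set SMC = demand: 50.8 + 2.2x = 221.0 - 1.1x → x* = 51.5758.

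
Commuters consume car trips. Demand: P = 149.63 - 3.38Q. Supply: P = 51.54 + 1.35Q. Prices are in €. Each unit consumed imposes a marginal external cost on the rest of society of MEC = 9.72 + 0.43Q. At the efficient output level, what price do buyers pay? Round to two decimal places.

P = €91.74

Social marginal benefit = demand − MEC = 139.91 - 3.81Q.
Set SMB = MC: 139.91 - 3.81Q = 51.54 + 1.35Q → Q* = 17.1260.
Consumer price on the demand curve at Q*: 149.63 − 3.38×17.1260 = 91.7441.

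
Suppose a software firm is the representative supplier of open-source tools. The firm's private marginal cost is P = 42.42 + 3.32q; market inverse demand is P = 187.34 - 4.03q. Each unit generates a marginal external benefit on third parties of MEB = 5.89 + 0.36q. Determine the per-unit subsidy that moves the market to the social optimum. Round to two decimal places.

Social marginal cost = private MC − MEB = 36.53 + 2.96q.
Set SMC = demand: 36.53 + 2.96q = 187.34 - 4.03q → q* = 21.5751.
The Pigouvian subsidy equals MEB at q*: 5.89 + 0.36×21.5751 = 13.6570.

subsidy = 13.66 per unit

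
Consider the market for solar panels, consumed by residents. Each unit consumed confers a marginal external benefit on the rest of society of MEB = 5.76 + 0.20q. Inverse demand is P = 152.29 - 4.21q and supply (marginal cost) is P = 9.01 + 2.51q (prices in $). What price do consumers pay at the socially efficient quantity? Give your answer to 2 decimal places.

P = $56.05

Social marginal benefit = demand + MEB = 158.05 - 4.01q.
Set SMB = MC: 158.05 - 4.01q = 9.01 + 2.51q → q* = 22.8589.
Consumer price on the demand curve at q*: 152.29 − 4.21×22.8589 = 56.0540.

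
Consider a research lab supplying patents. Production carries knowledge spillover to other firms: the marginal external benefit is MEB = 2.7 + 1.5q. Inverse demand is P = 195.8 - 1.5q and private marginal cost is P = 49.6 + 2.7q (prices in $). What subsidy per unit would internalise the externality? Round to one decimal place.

subsidy = $85.4 per unit

Social marginal cost = private MC − MEB = 46.9 + 1.2q.
Set SMC = demand: 46.9 + 1.2q = 195.8 - 1.5q → q* = 55.1481.
The Pigouvian subsidy equals MEB at q*: 2.7 + 1.5×55.1481 = 85.4222.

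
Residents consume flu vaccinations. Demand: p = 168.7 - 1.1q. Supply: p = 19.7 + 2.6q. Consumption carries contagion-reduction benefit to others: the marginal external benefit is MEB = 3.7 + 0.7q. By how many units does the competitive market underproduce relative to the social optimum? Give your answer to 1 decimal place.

10.6 units

Market equilibrium (private): 19.7 + 2.6q = 168.7 - 1.1q → q_m = 40.2703.
Social marginal benefit = demand + MEB = 172.4 - 0.4q.
Set SMB = MC: 172.4 - 0.4q = 19.7 + 2.6q → q* = 50.9000.
Gap = |40.2703 − 50.9000| = 10.6297.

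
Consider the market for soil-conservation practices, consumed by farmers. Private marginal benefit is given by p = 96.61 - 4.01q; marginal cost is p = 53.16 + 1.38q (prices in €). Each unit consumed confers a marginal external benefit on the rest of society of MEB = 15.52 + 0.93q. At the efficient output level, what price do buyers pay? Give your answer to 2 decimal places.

Social marginal benefit = demand + MEB = 112.13 - 3.08q.
Set SMB = MC: 112.13 - 3.08q = 53.16 + 1.38q → q* = 13.2220.
Consumer price on the demand curve at q*: 96.61 − 4.01×13.2220 = 43.5898.

P = €43.59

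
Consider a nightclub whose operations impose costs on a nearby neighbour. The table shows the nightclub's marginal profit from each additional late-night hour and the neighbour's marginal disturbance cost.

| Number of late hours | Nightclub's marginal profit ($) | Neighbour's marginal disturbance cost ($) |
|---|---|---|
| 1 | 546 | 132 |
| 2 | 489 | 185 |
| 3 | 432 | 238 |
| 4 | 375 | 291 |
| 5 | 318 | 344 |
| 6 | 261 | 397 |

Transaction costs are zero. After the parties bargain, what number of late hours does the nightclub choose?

Bargaining reaches the level where marginal profit last exceeds marginal disturbance cost.
That holds through level 4 (375 ≥ 291) but not at 5 (318 < 344).

4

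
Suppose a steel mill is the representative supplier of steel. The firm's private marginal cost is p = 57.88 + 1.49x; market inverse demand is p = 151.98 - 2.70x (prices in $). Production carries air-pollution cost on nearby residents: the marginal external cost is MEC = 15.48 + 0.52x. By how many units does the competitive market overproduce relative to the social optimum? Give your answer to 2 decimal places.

Market equilibrium (private): 57.88 + 1.49x = 151.98 - 2.70x → x_m = 22.4582.
Social marginal cost = private MC + MEC = 73.36 + 2.01x.
Set SMC = demand: 73.36 + 2.01x = 151.98 - 2.70x → x* = 16.6921.
Gap = |22.4582 − 16.6921| = 5.7661.

5.77 units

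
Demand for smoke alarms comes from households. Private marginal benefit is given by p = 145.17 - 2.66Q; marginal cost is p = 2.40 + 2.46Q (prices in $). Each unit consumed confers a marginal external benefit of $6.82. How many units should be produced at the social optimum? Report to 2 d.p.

Social marginal benefit = demand + MEB = 151.99 - 2.66Q.
Set SMB = MC: 151.99 - 2.66Q = 2.40 + 2.46Q → Q* = 29.2168.

Q* = 29.22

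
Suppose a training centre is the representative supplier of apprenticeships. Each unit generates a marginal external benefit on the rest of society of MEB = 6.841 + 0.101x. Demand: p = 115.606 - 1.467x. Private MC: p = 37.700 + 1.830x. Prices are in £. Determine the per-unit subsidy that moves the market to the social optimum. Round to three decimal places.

Social marginal cost = private MC − MEB = 30.859 + 1.729x.
Set SMC = demand: 30.859 + 1.729x = 115.606 - 1.467x → x* = 26.5166.
The Pigouvian subsidy equals MEB at x*: 6.841 + 0.101×26.5166 = 9.5192.

subsidy = £9.519 per unit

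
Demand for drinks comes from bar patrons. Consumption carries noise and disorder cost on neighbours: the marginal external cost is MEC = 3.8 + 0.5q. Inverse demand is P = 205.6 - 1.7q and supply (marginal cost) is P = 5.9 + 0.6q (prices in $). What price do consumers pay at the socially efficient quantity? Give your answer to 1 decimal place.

Social marginal benefit = demand − MEC = 201.8 - 2.2q.
Set SMB = MC: 201.8 - 2.2q = 5.9 + 0.6q → q* = 69.9643.
Consumer price on the demand curve at q*: 205.6 − 1.7×69.9643 = 86.6607.

P = $86.7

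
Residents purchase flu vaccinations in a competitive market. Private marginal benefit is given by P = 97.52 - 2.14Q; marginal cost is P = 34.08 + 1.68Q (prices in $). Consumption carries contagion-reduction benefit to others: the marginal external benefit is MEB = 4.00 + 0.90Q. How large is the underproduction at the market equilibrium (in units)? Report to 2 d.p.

Market equilibrium (private): 34.08 + 1.68Q = 97.52 - 2.14Q → Q_m = 16.6073.
Social marginal benefit = demand + MEB = 101.52 - 1.24Q.
Set SMB = MC: 101.52 - 1.24Q = 34.08 + 1.68Q → Q* = 23.0959.
Gap = |16.6073 − 23.0959| = 6.4886.

6.49 units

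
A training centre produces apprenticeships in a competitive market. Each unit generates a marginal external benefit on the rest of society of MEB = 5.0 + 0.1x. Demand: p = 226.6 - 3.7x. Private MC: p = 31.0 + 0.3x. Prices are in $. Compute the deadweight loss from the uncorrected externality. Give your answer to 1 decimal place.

Market equilibrium (private): 31.0 + 0.3x = 226.6 - 3.7x → x_m = 48.9000.
Social marginal cost = private MC − MEB = 26.0 + 0.2x.
Set SMC = demand: 26.0 + 0.2x = 226.6 - 3.7x → x* = 51.4359.
The loss is the area between SMC and demand from x* to x_m; with linear curves that's a triangle of height MEB(x_m).
DWL = ½ × 2.5359 × 9.8900 = 12.5400.

DWL = $12.5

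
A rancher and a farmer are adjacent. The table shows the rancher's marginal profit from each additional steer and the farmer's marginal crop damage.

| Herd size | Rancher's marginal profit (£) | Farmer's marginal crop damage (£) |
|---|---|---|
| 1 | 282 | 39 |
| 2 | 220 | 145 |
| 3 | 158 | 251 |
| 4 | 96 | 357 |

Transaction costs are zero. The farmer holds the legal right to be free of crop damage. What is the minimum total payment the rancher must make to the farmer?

Efficient level: marginal profit ≥ marginal crop damage through level 2, so k* = 2.
With the farmer holding the right, the rancher must at least compensate total damage at k*: 39 + 145 = 184.

£184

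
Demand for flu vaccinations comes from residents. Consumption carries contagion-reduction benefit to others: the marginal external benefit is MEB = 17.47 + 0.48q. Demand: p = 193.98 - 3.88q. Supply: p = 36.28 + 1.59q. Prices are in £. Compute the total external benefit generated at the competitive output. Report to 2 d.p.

Market equilibrium (private): 36.28 + 1.59q = 193.98 - 3.88q → q_m = 28.8300.
Total external benefit = ∫₀^{q_m} (17.47 + 0.48q) dq = 17.47×28.8300 + ½×0.48×28.8300² = 703.1406.

£703.14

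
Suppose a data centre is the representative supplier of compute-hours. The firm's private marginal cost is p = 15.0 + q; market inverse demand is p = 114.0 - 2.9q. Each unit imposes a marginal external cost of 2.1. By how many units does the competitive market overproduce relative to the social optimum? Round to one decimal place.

Market equilibrium (private): 15.0 + q = 114.0 - 2.9q → q_m = 25.3846.
Social marginal cost = private MC + MEC = 17.1 + q.
Set SMC = demand: 17.1 + q = 114.0 - 2.9q → q* = 24.8462.
Gap = |25.3846 − 24.8462| = 0.5384.

0.5 units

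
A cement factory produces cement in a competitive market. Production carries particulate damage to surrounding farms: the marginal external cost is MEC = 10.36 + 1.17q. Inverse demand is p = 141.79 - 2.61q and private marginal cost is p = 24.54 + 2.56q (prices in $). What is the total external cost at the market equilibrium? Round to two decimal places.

$535.84

Market equilibrium (private): 24.54 + 2.56q = 141.79 - 2.61q → q_m = 22.6789.
Total external cost = ∫₀^{q_m} (10.36 + 1.17q) dq = 10.36×22.6789 + ½×1.17×22.6789² = 535.8379.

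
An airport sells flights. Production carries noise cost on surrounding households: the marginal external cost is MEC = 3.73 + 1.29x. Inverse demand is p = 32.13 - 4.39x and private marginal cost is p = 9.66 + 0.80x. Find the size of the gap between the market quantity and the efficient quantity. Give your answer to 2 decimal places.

1.44 units

Market equilibrium (private): 9.66 + 0.80x = 32.13 - 4.39x → x_m = 4.3295.
Social marginal cost = private MC + MEC = 13.39 + 2.09x.
Set SMC = demand: 13.39 + 2.09x = 32.13 - 4.39x → x* = 2.8920.
Gap = |4.3295 − 2.8920| = 1.4375.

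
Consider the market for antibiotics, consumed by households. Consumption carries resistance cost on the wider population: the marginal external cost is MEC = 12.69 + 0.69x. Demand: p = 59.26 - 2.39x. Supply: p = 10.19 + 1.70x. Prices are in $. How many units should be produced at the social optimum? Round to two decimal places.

x* = 7.61

Social marginal benefit = demand − MEC = 46.57 - 3.08x.
Set SMB = MC: 46.57 - 3.08x = 10.19 + 1.70x → x* = 7.6109.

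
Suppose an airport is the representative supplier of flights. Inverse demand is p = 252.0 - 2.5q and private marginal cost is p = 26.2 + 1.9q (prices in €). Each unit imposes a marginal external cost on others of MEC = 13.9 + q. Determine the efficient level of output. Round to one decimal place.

q* = 39.2

Social marginal cost = private MC + MEC = 40.1 + 2.9q.
Set SMC = demand: 40.1 + 2.9q = 252.0 - 2.5q → q* = 39.2407.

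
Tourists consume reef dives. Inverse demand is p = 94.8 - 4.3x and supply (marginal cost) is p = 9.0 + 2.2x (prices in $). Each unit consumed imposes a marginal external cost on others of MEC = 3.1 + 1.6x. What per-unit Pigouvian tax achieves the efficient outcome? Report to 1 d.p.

tax = $19.4 per unit

Social marginal benefit = demand − MEC = 91.7 - 5.9x.
Set SMB = MC: 91.7 - 5.9x = 9.0 + 2.2x → x* = 10.2099.
The Pigouvian tax equals MEC at x*: 3.1 + 1.6×10.2099 = 19.4358.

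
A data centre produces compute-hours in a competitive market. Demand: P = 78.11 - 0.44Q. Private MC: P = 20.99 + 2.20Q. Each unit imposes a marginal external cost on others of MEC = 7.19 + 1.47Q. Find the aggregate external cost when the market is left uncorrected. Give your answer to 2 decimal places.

499.64

Market equilibrium (private): 20.99 + 2.20Q = 78.11 - 0.44Q → Q_m = 21.6364.
Total external cost = ∫₀^{Q_m} (7.19 + 1.47Q) dQ = 7.19×21.6364 + ½×1.47×21.6364² = 499.6441.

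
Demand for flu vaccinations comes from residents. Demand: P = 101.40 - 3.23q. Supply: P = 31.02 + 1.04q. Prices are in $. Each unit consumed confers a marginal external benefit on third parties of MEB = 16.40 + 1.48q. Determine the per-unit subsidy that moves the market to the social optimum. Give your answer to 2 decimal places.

subsidy = $62.43 per unit

Social marginal benefit = demand + MEB = 117.80 - 1.75q.
Set SMB = MC: 117.80 - 1.75q = 31.02 + 1.04q → q* = 31.1039.
The Pigouvian subsidy equals MEB at q*: 16.40 + 1.48×31.1039 = 62.4338.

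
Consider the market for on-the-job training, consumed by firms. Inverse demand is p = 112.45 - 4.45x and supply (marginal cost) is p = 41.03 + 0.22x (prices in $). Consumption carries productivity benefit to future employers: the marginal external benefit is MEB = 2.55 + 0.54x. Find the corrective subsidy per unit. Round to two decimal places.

Social marginal benefit = demand + MEB = 115.00 - 3.91x.
Set SMB = MC: 115.00 - 3.91x = 41.03 + 0.22x → x* = 17.9104.
The Pigouvian subsidy equals MEB at x*: 2.55 + 0.54×17.9104 = 12.2216.

subsidy = $12.22 per unit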